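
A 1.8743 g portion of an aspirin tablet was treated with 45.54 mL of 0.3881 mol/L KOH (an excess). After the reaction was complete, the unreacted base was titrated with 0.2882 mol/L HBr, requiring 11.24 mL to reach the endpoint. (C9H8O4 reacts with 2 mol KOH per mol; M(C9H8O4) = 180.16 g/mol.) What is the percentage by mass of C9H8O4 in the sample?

69.4%

Total n(KOH) added = 0.3881 x 0.04554 = 0.01767 mol.
n(HBr) used = 0.2882 x 0.01124 = 0.003239 mol, which equals the excess n(KOH).
So n(KOH) consumed by the sample = 0.01767 - 0.003239 = 0.01443 mol.
n(C9H8O4) = 0.01443 / 2 = 0.007217 mol.
mass C9H8O4 = 0.007217 x 180.16 = 1.300 g, so %C9H8O4 = 1.300/1.8743 x 100 = 69.4%.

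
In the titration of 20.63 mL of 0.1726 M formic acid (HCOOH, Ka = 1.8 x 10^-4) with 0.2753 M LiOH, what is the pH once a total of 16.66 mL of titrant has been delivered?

n(acid) = 0.1726 x 0.02063 = 0.003561 mol; n(LiOH) added = 0.2753 x 0.01666 = 0.004586 mol.
Base is in excess by 0.004586 - 0.003561 = 0.001026 mol in a total volume of 0.03729 L.
[OH^-] = 0.001026/0.03729 = 0.02751 M, so pOH = 1.56 and pH = 14.00 - 1.56 = 12.44.

12.44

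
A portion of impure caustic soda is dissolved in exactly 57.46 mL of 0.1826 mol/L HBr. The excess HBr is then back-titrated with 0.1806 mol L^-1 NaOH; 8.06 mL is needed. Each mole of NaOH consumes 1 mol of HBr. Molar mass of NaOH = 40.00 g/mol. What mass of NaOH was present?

0.361 g

Total n(HBr) added = 0.1826 x 0.05746 = 0.01049 mol.
n(NaOH) used = 0.1806 x 0.008060 = 0.001456 mol, which equals the excess n(HBr).
So n(HBr) consumed by the sample = 0.01049 - 0.001456 = 0.009037 mol.
n(NaOH) = 0.009037 / 1 = 0.009037 mol.
mass = 0.009037 mol x 40.00 g/mol = 0.361 g.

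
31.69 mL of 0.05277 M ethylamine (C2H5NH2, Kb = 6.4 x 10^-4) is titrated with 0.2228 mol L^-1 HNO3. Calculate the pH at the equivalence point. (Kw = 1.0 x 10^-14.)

6.09

n(C2H5NH2) = 0.05277 x 0.03169 = 0.001672 mol; V(HNO3) at equivalence = 0.001672/0.2228 = 0.007506 L.
At equivalence the base is fully converted to C2H5NH3+; total volume = 0.03920 L, so [C2H5NH3+] = 0.001672/0.03920 = 0.04266 M.
Ka(C2H5NH3+) = Kw/Kb = 1.0e-14 / 6.4 x 10^-4 = 1.56e-11.
[H^+] = sqrt(Ka x [C2H5NH3+]) = sqrt(1.56e-11 x 0.04266) = 8.16e-7 M.
pH = -log(8.16e-7) = 6.09.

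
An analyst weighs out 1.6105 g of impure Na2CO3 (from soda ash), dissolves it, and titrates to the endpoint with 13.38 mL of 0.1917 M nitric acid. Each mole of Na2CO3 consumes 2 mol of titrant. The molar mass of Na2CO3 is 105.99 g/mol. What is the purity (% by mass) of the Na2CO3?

8.44%

n(HNO3) = 0.1917 x 0.01338 = 0.002565 mol.
n(Na2CO3) = 0.002565 / 2 = 0.001282 mol.
mass of Na2CO3 = 0.001282 x 105.99 = 0.1359 g.
% purity = 0.1359 / 1.6105 x 100 = 8.44%.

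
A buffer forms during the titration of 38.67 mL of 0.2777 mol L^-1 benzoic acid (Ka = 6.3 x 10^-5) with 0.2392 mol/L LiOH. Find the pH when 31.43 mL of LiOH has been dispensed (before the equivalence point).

Initial n(C6H5COOH) = 0.2777 x 0.03867 = 0.01074 mol.
n(LiOH) added = 0.2392 x 0.03143 = 0.007518 mol, converting that many moles of C6H5COOH to C6H5COO-.
Remaining n(C6H5COOH) = 0.003221 mol; n(C6H5COO-) = 0.007518 mol.
By Henderson-Hasselbalch, pH = pKa + log([A^-]/[HA]) = 4.20 + log(0.007518/0.003221) = 4.20 + (+0.37) = 4.57.

4.57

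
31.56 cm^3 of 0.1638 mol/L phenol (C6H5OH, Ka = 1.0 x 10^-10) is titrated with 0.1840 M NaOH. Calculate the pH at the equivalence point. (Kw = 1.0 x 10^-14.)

n(C6H5OH) = 0.1638 x 0.03156 = 0.005170 mol; V(NaOH) at equivalence = 0.005170/0.1840 = 0.02810 L.
At equivalence all the acid is converted to C6H5O-; total volume = 0.03156 + 0.02810 = 0.05966 L, so [C6H5O-] = 0.005170/0.05966 = 0.08666 M.
Kb = Kw/Ka = 1.0e-14 / 1.0 x 10^-10 = 0.000100.
[OH^-] = sqrt(Kb x [C6H5O-]) = sqrt(0.000100 x 0.08666) = 0.00294 M.
pOH = 2.53, so pH = 14.00 - 2.53 = 11.47.

11.47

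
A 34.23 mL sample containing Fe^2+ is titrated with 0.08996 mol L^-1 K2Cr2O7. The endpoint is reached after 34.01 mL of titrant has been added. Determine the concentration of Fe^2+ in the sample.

0.536 M

n(K2Cr2O7) = 0.08996 x 0.03401 = 0.003060 mol.
From the balanced equation, 1 mol K2Cr2O7 reacts with 6 mol Fe^2+, so n(Fe^2+) = 0.003060 x 6/1 = 0.01836 mol.
[Fe^2+] = 0.01836 / 0.03423 L = 0.536 M.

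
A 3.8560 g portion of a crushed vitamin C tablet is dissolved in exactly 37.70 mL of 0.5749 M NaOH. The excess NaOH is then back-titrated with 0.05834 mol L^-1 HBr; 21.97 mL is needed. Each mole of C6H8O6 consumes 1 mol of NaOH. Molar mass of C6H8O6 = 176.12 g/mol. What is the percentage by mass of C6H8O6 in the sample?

93.1%

Total n(NaOH) added = 0.5749 x 0.03770 = 0.02167 mol.
n(HBr) used = 0.05834 x 0.02197 = 0.001282 mol, which equals the excess n(NaOH).
So n(NaOH) consumed by the sample = 0.02167 - 0.001282 = 0.02039 mol.
n(C6H8O6) = 0.02039 / 1 = 0.02039 mol.
mass C6H8O6 = 0.02039 x 176.12 = 3.591 g, so %C6H8O6 = 3.591/3.8560 x 100 = 93.1%.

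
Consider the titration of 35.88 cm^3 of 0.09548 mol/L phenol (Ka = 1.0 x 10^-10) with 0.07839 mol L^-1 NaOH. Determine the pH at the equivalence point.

n(C6H5OH) = 0.09548 x 0.03588 = 0.003426 mol; V(NaOH) at equivalence = 0.003426/0.07839 = 0.04370 L.
At equivalence all the acid is converted to C6H5O-; total volume = 0.03588 + 0.04370 = 0.07958 L, so [C6H5O-] = 0.003426/0.07958 = 0.04305 M.
Kb = Kw/Ka = 1.0e-14 / 1.0 x 10^-10 = 0.000100.
[OH^-] = sqrt(Kb x [C6H5O-]) = sqrt(0.000100 x 0.04305) = 0.00207 M.
pOH = 2.68, so pH = 14.00 - 2.68 = 11.32.

11.32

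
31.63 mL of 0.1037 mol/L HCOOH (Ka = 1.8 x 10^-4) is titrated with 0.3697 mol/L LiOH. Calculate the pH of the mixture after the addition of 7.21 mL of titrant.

4.38

Initial n(HCOOH) = 0.1037 x 0.03163 = 0.003280 mol.
n(LiOH) added = 0.3697 x 0.007210 = 0.002666 mol, converting that many moles of HCOOH to HCOO-.
Remaining n(HCOOH) = 0.0006145 mol; n(HCOO-) = 0.002666 mol.
By Henderson-Hasselbalch, pH = pKa + log([A^-]/[HA]) = 3.74 + log(0.002666/0.0006145) = 3.74 + (+0.64) = 4.38.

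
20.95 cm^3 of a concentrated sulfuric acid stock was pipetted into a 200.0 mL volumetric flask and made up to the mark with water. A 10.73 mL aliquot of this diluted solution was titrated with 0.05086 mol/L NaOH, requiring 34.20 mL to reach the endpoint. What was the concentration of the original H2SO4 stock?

0.774 M

n(NaOH) = 0.05086 x 0.03420 = 0.001739 mol.
n(H2SO4) in the aliquot = 0.001739 x 1/2 = 0.0008697 mol.
[diluted H2SO4] = 0.0008697 / 0.01073 = 0.08105 M.
Dilution factor = 200.0/20.95 = 9.547, so [stock] = 0.08105 x 9.547 = 0.774 M.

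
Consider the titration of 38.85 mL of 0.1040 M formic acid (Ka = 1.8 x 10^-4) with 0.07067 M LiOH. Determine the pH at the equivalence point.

n(HCOOH) = 0.1040 x 0.03885 = 0.004040 mol; V(LiOH) at equivalence = 0.004040/0.07067 = 0.05717 L.
At equivalence all the acid is converted to HCOO-; total volume = 0.03885 + 0.05717 = 0.09602 L, so [HCOO-] = 0.004040/0.09602 = 0.04208 M.
Kb = Kw/Ka = 1.0e-14 / 1.8 x 10^-4 = 5.56e-11.
[OH^-] = sqrt(Kb x [HCOO-]) = sqrt(5.56e-11 x 0.04208) = 1.53e-6 M.
pOH = 5.82, so pH = 14.00 - 5.82 = 8.18.

8.18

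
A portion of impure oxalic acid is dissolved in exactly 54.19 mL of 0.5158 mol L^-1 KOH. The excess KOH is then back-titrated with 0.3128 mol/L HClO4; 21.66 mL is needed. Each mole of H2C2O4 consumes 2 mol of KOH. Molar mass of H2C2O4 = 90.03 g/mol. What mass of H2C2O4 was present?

Total n(KOH) added = 0.5158 x 0.05419 = 0.02795 mol.
n(HClO4) used = 0.3128 x 0.02166 = 0.006775 mol, which equals the excess n(KOH).
So n(KOH) consumed by the sample = 0.02795 - 0.006775 = 0.02118 mol.
n(H2C2O4) = 0.02118 / 2 = 0.01059 mol.
mass = 0.01059 mol x 90.03 g/mol = 0.953 g.

0.953 g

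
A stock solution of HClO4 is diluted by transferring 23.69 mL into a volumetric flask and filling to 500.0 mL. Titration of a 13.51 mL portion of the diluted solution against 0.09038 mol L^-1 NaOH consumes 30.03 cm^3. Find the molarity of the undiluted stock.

4.24 M

n(NaOH) = 0.09038 x 0.03003 = 0.002714 mol.
n(HClO4) in the aliquot = 0.002714 mol.
[diluted HClO4] = 0.002714 / 0.01351 = 0.2009 M.
Dilution factor = 500.0/23.69 = 21.11, so [stock] = 0.2009 x 21.11 = 4.24 M.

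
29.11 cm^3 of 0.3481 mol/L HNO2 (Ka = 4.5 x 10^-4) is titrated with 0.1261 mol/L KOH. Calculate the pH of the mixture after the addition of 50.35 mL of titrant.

3.57

Initial n(HNO2) = 0.3481 x 0.02911 = 0.01013 mol.
n(KOH) added = 0.1261 x 0.05035 = 0.006349 mol, converting that many moles of HNO2 to NO2-.
Remaining n(HNO2) = 0.003784 mol; n(NO2-) = 0.006349 mol.
By Henderson-Hasselbalch, pH = pKa + log([A^-]/[HA]) = 3.35 + log(0.006349/0.003784) = 3.35 + (+0.22) = 3.57.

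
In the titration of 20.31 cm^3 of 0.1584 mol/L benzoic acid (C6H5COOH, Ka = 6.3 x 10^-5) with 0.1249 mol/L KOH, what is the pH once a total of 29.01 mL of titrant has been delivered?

11.92

n(acid) = 0.1584 x 0.02031 = 0.003217 mol; n(KOH) added = 0.1249 x 0.02901 = 0.003623 mol.
Base is in excess by 0.003623 - 0.003217 = 0.0004062 mol in a total volume of 0.04932 L.
[OH^-] = 0.0004062/0.04932 = 0.008237 M, so pOH = 2.08 and pH = 14.00 - 2.08 = 11.92.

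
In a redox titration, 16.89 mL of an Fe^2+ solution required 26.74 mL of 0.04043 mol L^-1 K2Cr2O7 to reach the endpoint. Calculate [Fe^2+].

0.384 M

n(K2Cr2O7) = 0.04043 x 0.02674 = 0.001081 mol.
From the balanced equation, 1 mol K2Cr2O7 reacts with 6 mol Fe^2+, so n(Fe^2+) = 0.001081 x 6/1 = 0.006487 mol.
[Fe^2+] = 0.006487 / 0.01689 L = 0.384 M.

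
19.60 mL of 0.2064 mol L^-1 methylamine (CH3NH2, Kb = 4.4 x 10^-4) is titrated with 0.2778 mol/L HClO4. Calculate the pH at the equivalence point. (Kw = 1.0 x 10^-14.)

5.79

n(CH3NH2) = 0.2064 x 0.01960 = 0.004045 mol; V(HClO4) at equivalence = 0.004045/0.2778 = 0.01456 L.
At equivalence the base is fully converted to CH3NH3+; total volume = 0.03416 L, so [CH3NH3+] = 0.004045/0.03416 = 0.1184 M.
Ka(CH3NH3+) = Kw/Kb = 1.0e-14 / 4.4 x 10^-4 = 2.27e-11.
[H^+] = sqrt(Ka x [CH3NH3+]) = sqrt(2.27e-11 x 0.1184) = 1.64e-6 M.
pH = -log(1.64e-6) = 5.79.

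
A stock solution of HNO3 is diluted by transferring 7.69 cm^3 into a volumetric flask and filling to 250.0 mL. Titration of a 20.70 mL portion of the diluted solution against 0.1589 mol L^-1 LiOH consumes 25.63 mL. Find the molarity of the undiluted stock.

6.40 M

n(LiOH) = 0.1589 x 0.02563 = 0.004073 mol.
n(HNO3) in the aliquot = 0.004073 mol.
[diluted HNO3] = 0.004073 / 0.02070 = 0.1967 M.
Dilution factor = 250.0/7.690 = 32.51, so [stock] = 0.1967 x 32.51 = 6.40 M.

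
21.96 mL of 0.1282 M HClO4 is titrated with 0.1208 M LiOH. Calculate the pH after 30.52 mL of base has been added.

12.22

n(acid) = 0.1282 x 0.02196 = 0.002815 mol; n(LiOH) added = 0.1208 x 0.03052 = 0.003687 mol.
Base is in excess by 0.003687 - 0.002815 = 0.0008715 mol in a total volume of 0.05248 L.
[OH^-] = 0.0008715/0.05248 = 0.01661 M, so pOH = 1.78 and pH = 14.00 - 1.78 = 12.22.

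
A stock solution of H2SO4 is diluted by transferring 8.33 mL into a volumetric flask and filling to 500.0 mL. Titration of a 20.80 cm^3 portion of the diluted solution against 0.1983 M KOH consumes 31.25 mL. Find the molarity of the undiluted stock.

n(KOH) = 0.1983 x 0.03125 = 0.006197 mol.
n(H2SO4) in the aliquot = 0.006197 x 1/2 = 0.003098 mol.
[diluted H2SO4] = 0.003098 / 0.02080 = 0.1490 M.
Dilution factor = 500.0/8.330 = 60.02, so [stock] = 0.1490 x 60.02 = 8.94 M.

8.94 M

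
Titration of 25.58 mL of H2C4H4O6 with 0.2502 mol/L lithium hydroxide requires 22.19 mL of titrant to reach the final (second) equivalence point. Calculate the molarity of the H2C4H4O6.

0.109 M

n(LiOH) = 0.2502 x 0.02219 = 0.005552 mol.
At the final (second) equivalence point, 2 mol OH^- react per mol H2C4H4O6, so n(H2C4H4O6) = 0.005552 / 2 = 0.002776 mol.
[H2C4H4O6] = 0.002776 / 0.02558 L = 0.109 M.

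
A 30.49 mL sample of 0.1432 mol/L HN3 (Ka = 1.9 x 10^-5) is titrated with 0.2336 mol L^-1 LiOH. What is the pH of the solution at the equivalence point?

n(HN3) = 0.1432 x 0.03049 = 0.004366 mol; V(LiOH) at equivalence = 0.004366/0.2336 = 0.01869 L.
At equivalence all the acid is converted to N3-; total volume = 0.03049 + 0.01869 = 0.04918 L, so [N3-] = 0.004366/0.04918 = 0.08878 M.
Kb = Kw/Ka = 1.0e-14 / 1.9 x 10^-5 = 5.26e-10.
[OH^-] = sqrt(Kb x [N3-]) = sqrt(5.26e-10 x 0.08878) = 6.84e-6 M.
pOH = 5.17, so pH = 14.00 - 5.17 = 8.83.

8.83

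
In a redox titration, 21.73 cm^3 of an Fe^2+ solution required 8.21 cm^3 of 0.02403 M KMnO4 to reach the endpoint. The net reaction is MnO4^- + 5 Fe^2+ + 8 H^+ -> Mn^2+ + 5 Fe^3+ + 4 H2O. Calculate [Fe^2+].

n(KMnO4) = 0.02403 x 0.008210 = 0.0001973 mol.
From the balanced equation, 1 mol KMnO4 reacts with 5 mol Fe^2+, so n(Fe^2+) = 0.0001973 x 5/1 = 0.0009864 mol.
[Fe^2+] = 0.0009864 / 0.02173 L = 0.0454 M.

0.0454 M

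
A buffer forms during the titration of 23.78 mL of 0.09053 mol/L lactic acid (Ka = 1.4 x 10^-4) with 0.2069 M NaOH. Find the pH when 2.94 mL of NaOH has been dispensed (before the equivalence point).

Initial n(HC3H5O3) = 0.09053 x 0.02378 = 0.002153 mol.
n(NaOH) added = 0.2069 x 0.002940 = 0.0006083 mol, converting that many moles of HC3H5O3 to C3H5O3-.
Remaining n(HC3H5O3) = 0.001545 mol; n(C3H5O3-) = 0.0006083 mol.
By Henderson-Hasselbalch, pH = pKa + log([A^-]/[HA]) = 3.85 + log(0.0006083/0.001545) = 3.85 + (-0.40) = 3.45.

3.45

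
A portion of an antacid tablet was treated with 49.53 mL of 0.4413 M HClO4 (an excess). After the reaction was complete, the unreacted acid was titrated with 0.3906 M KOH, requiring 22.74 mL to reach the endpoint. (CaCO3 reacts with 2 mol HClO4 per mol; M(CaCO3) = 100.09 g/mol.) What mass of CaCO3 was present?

0.649 g

Total n(HClO4) added = 0.4413 x 0.04953 = 0.02186 mol.
n(KOH) used = 0.3906 x 0.02274 = 0.008882 mol, which equals the excess n(HClO4).
So n(HClO4) consumed by the sample = 0.02186 - 0.008882 = 0.01298 mol.
n(CaCO3) = 0.01298 / 2 = 0.006488 mol.
mass = 0.006488 mol x 100.09 g/mol = 0.649 g.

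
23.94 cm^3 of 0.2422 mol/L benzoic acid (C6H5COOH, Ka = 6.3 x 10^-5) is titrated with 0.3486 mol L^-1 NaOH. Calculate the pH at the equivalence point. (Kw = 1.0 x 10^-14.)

n(C6H5COOH) = 0.2422 x 0.02394 = 0.005798 mol; V(NaOH) at equivalence = 0.005798/0.3486 = 0.01663 L.
At equivalence all the acid is converted to C6H5COO-; total volume = 0.02394 + 0.01663 = 0.04057 L, so [C6H5COO-] = 0.005798/0.04057 = 0.1429 M.
Kb = Kw/Ka = 1.0e-14 / 6.3 x 10^-5 = 1.59e-10.
[OH^-] = sqrt(Kb x [C6H5COO-]) = sqrt(1.59e-10 x 0.1429) = 4.76e-6 M.
pOH = 5.32, so pH = 14.00 - 5.32 = 8.68.

8.68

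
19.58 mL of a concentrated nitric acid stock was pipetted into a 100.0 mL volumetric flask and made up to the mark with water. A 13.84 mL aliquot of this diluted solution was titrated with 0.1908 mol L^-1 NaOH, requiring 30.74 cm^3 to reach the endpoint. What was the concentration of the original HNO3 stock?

n(NaOH) = 0.1908 x 0.03074 = 0.005865 mol.
n(HNO3) in the aliquot = 0.005865 mol.
[diluted HNO3] = 0.005865 / 0.01384 = 0.4238 M.
Dilution factor = 100.0/19.58 = 5.107, so [stock] = 0.4238 x 5.107 = 2.16 M.

2.16 M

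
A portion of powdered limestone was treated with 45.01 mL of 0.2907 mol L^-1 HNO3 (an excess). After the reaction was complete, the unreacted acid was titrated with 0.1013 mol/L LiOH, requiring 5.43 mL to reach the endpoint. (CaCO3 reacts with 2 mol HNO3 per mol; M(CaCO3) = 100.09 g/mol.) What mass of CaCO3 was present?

Total n(HNO3) added = 0.2907 x 0.04501 = 0.01308 mol.
n(LiOH) used = 0.1013 x 0.005430 = 0.0005501 mol, which equals the excess n(HNO3).
So n(HNO3) consumed by the sample = 0.01308 - 0.0005501 = 0.01253 mol.
n(CaCO3) = 0.01253 / 2 = 0.006267 mol.
mass = 0.006267 mol x 100.09 g/mol = 0.627 g.

0.627 g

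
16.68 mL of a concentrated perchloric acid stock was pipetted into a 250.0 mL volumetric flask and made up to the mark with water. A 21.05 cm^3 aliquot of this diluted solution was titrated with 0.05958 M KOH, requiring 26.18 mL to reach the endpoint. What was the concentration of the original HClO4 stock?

1.11 M

n(KOH) = 0.05958 x 0.02618 = 0.001560 mol.
n(HClO4) in the aliquot = 0.001560 mol.
[diluted HClO4] = 0.001560 / 0.02105 = 0.07410 M.
Dilution factor = 250.0/16.68 = 14.99, so [stock] = 0.07410 x 14.99 = 1.11 M.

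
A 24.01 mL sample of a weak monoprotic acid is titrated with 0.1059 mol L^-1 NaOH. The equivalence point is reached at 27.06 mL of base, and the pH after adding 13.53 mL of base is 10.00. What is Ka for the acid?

13.53 mL is half of the equivalence volume, so this is the half-equivalence point where [HA] = [A^-].
At half-equivalence pH = pKa, so pKa = 10.00.
Ka = 10^(-10.00) = 1.0 x 10^-10.

1.0 x 10^-10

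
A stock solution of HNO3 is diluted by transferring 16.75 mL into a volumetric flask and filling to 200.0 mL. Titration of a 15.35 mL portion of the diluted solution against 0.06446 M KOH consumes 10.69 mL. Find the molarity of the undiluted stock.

n(KOH) = 0.06446 x 0.01069 = 0.0006891 mol.
n(HNO3) in the aliquot = 0.0006891 mol.
[diluted HNO3] = 0.0006891 / 0.01535 = 0.04489 M.
Dilution factor = 200.0/16.75 = 11.94, so [stock] = 0.04489 x 11.94 = 0.536 M.

0.536 M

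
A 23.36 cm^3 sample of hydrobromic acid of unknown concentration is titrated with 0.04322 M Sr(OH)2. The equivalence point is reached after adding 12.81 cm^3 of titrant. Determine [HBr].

0.0474 M

n(Sr(OH)2) delivered = 0.04322 x 0.01281 = 0.0005536 mol.
The reaction is 2 HBr + 1 Sr(OH)2, so n(HBr) = 0.0005536 x 2/1 = 0.001107 mol.
[HBr] = 0.001107 mol / 0.02336 L = 0.0474 M.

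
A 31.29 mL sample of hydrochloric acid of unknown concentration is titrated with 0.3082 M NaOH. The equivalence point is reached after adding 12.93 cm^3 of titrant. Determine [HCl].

n(NaOH) delivered = 0.3082 x 0.01293 = 0.003985 mol.
For a 1:1 reaction, n(HCl) = 0.003985 mol.
[HCl] = 0.003985 mol / 0.03129 L = 0.127 M.

0.127 M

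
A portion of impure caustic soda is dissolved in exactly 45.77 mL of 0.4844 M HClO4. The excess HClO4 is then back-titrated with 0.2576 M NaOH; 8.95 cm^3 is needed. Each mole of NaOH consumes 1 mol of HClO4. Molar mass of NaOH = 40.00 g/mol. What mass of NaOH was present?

0.795 g

Total n(HClO4) added = 0.4844 x 0.04577 = 0.02217 mol.
n(NaOH) used = 0.2576 x 0.008950 = 0.002306 mol, which equals the excess n(HClO4).
So n(HClO4) consumed by the sample = 0.02217 - 0.002306 = 0.01987 mol.
n(NaOH) = 0.01987 / 1 = 0.01987 mol.
mass = 0.01987 mol x 40.00 g/mol = 0.795 g.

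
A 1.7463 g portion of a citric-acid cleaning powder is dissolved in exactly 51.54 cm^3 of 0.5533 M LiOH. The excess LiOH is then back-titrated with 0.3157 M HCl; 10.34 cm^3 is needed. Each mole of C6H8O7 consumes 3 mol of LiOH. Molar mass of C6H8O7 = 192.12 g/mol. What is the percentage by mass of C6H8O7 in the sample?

92.6%

Total n(LiOH) added = 0.5533 x 0.05154 = 0.02852 mol.
n(HCl) used = 0.3157 x 0.01034 = 0.003264 mol, which equals the excess n(LiOH).
So n(LiOH) consumed by the sample = 0.02852 - 0.003264 = 0.02525 mol.
n(C6H8O7) = 0.02525 / 3 = 0.008418 mol.
mass C6H8O7 = 0.008418 x 192.12 = 1.617 g, so %C6H8O7 = 1.617/1.7463 x 100 = 92.6%.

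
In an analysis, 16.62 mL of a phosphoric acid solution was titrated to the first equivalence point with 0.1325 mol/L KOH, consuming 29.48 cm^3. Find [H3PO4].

n(KOH) = 0.1325 x 0.02948 = 0.003906 mol.
At the first equivalence point, 1 mol OH^- react per mol H3PO4, so n(H3PO4) = 0.003906 / 1 = 0.003906 mol.
[H3PO4] = 0.003906 / 0.01662 L = 0.235 M.

0.235 M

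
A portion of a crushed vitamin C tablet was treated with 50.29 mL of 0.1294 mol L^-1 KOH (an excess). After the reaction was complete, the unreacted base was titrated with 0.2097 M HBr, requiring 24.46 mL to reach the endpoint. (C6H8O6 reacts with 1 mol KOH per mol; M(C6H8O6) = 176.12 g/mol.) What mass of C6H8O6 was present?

0.243 g

Total n(KOH) added = 0.1294 x 0.05029 = 0.006508 mol.
n(HBr) used = 0.2097 x 0.02446 = 0.005129 mol, which equals the excess n(KOH).
So n(KOH) consumed by the sample = 0.006508 - 0.005129 = 0.001378 mol.
n(C6H8O6) = 0.001378 / 1 = 0.001378 mol.
mass = 0.001378 mol x 176.12 g/mol = 0.243 g.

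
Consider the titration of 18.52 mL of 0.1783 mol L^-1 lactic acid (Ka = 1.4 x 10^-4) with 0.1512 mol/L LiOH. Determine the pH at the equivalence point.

n(HC3H5O3) = 0.1783 x 0.01852 = 0.003302 mol; V(LiOH) at equivalence = 0.003302/0.1512 = 0.02184 L.
At equivalence all the acid is converted to C3H5O3-; total volume = 0.01852 + 0.02184 = 0.04036 L, so [C3H5O3-] = 0.003302/0.04036 = 0.08182 M.
Kb = Kw/Ka = 1.0e-14 / 1.4 x 10^-4 = 7.14e-11.
[OH^-] = sqrt(Kb x [C3H5O3-]) = sqrt(7.14e-11 x 0.08182) = 2.42e-6 M.
pOH = 5.62, so pH = 14.00 - 5.62 = 8.38.

8.38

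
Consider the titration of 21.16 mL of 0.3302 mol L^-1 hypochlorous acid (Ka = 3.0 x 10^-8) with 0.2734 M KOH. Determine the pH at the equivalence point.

n(HClO) = 0.3302 x 0.02116 = 0.006987 mol; V(KOH) at equivalence = 0.006987/0.2734 = 0.02556 L.
At equivalence all the acid is converted to ClO-; total volume = 0.02116 + 0.02556 = 0.04672 L, so [ClO-] = 0.006987/0.04672 = 0.1496 M.
Kb = Kw/Ka = 1.0e-14 / 3.0 x 10^-8 = 3.33e-7.
[OH^-] = sqrt(Kb x [ClO-]) = sqrt(3.33e-7 x 0.1496) = 0.000223 M.
pOH = 3.65, so pH = 14.00 - 3.65 = 10.35.

10.35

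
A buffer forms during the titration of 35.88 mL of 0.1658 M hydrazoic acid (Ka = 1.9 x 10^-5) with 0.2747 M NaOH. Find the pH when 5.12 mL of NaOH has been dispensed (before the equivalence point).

Initial n(HN3) = 0.1658 x 0.03588 = 0.005949 mol.
n(NaOH) added = 0.2747 x 0.005120 = 0.001406 mol, converting that many moles of HN3 to N3-.
Remaining n(HN3) = 0.004542 mol; n(N3-) = 0.001406 mol.
By Henderson-Hasselbalch, pH = pKa + log([A^-]/[HA]) = 4.72 + log(0.001406/0.004542) = 4.72 + (-0.51) = 4.21.

4.21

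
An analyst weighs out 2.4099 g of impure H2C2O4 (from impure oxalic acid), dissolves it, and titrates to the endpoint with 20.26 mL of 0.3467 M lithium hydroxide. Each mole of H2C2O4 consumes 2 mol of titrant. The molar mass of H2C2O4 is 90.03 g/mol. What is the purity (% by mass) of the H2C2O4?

13.1%

n(LiOH) = 0.3467 x 0.02026 = 0.007024 mol.
n(H2C2O4) = 0.007024 / 2 = 0.003512 mol.
mass of H2C2O4 = 0.003512 x 90.03 = 0.3162 g.
% purity = 0.3162 / 2.4099 x 100 = 13.1%.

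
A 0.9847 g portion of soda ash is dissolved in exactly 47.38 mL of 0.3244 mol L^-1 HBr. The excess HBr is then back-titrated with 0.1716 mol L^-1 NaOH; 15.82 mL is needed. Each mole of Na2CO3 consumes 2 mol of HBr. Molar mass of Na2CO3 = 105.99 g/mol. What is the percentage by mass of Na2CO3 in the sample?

68.1%

Total n(HBr) added = 0.3244 x 0.04738 = 0.01537 mol.
n(NaOH) used = 0.1716 x 0.01582 = 0.002715 mol, which equals the excess n(HBr).
So n(HBr) consumed by the sample = 0.01537 - 0.002715 = 0.01266 mol.
n(Na2CO3) = 0.01266 / 2 = 0.006328 mol.
mass Na2CO3 = 0.006328 x 105.99 = 0.6707 g, so %Na2CO3 = 0.6707/0.9847 x 100 = 68.1%.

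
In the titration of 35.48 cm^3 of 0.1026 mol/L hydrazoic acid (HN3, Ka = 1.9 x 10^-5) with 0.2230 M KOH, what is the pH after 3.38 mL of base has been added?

4.14

Initial n(HN3) = 0.1026 x 0.03548 = 0.003640 mol.
n(KOH) added = 0.2230 x 0.003380 = 0.0007537 mol, converting that many moles of HN3 to N3-.
Remaining n(HN3) = 0.002887 mol; n(N3-) = 0.0007537 mol.
By Henderson-Hasselbalch, pH = pKa + log([A^-]/[HA]) = 4.72 + log(0.0007537/0.002887) = 4.72 + (-0.58) = 4.14.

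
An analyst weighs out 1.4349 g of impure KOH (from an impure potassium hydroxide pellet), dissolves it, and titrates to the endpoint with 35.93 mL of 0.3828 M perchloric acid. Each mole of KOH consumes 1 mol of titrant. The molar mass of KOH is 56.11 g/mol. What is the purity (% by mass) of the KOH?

53.8%

n(HClO4) = 0.3828 x 0.03593 = 0.01375 mol.
n(KOH) = 0.01375 / 1 = 0.01375 mol.
mass of KOH = 0.01375 x 56.11 = 0.7717 g.
% purity = 0.7717 / 1.4349 x 100 = 53.8%.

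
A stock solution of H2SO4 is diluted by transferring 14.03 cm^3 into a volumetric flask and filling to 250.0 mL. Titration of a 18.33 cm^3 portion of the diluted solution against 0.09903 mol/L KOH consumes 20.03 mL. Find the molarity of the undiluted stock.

n(KOH) = 0.09903 x 0.02003 = 0.001984 mol.
n(H2SO4) in the aliquot = 0.001984 x 1/2 = 0.0009918 mol.
[diluted H2SO4] = 0.0009918 / 0.01833 = 0.05411 M.
Dilution factor = 250.0/14.03 = 17.82, so [stock] = 0.05411 x 17.82 = 0.964 M.

0.964 M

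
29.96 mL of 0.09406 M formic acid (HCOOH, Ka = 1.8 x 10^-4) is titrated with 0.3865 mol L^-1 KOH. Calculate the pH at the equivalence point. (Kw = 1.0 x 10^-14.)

8.31

n(HCOOH) = 0.09406 x 0.02996 = 0.002818 mol; V(KOH) at equivalence = 0.002818/0.3865 = 0.007291 L.
At equivalence all the acid is converted to HCOO-; total volume = 0.02996 + 0.007291 = 0.03725 L, so [HCOO-] = 0.002818/0.03725 = 0.07565 M.
Kb = Kw/Ka = 1.0e-14 / 1.8 x 10^-4 = 5.56e-11.
[OH^-] = sqrt(Kb x [HCOO-]) = sqrt(5.56e-11 x 0.07565) = 2.05e-6 M.
pOH = 5.69, so pH = 14.00 - 5.69 = 8.31.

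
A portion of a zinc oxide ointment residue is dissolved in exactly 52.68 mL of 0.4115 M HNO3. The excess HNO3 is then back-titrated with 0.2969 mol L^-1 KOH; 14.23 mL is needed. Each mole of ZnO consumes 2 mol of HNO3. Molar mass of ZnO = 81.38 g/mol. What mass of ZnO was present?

0.710 g

Total n(HNO3) added = 0.4115 x 0.05268 = 0.02168 mol.
n(KOH) used = 0.2969 x 0.01423 = 0.004225 mol, which equals the excess n(HNO3).
So n(HNO3) consumed by the sample = 0.02168 - 0.004225 = 0.01745 mol.
n(ZnO) = 0.01745 / 2 = 0.008726 mol.
mass = 0.008726 mol x 81.38 g/mol = 0.710 g.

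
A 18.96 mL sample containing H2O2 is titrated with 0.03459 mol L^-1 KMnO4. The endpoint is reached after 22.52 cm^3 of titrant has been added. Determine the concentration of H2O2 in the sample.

n(KMnO4) = 0.03459 x 0.02252 = 0.0007790 mol.
From the balanced equation, 2 mol KMnO4 reacts with 5 mol H2O2, so n(H2O2) = 0.0007790 x 5/2 = 0.001947 mol.
[H2O2] = 0.001947 / 0.01896 L = 0.103 M.

0.103 M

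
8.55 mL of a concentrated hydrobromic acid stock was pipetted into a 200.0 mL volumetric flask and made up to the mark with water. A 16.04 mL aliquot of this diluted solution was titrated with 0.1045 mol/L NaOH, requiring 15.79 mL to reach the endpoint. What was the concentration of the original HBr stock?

n(NaOH) = 0.1045 x 0.01579 = 0.001650 mol.
n(HBr) in the aliquot = 0.001650 mol.
[diluted HBr] = 0.001650 / 0.01604 = 0.1029 M.
Dilution factor = 200.0/8.550 = 23.39, so [stock] = 0.1029 x 23.39 = 2.41 M.

2.41 M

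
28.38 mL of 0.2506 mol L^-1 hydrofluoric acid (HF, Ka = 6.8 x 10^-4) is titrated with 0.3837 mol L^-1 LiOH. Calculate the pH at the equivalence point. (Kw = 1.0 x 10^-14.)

8.17

n(HF) = 0.2506 x 0.02838 = 0.007112 mol; V(LiOH) at equivalence = 0.007112/0.3837 = 0.01854 L.
At equivalence all the acid is converted to F-; total volume = 0.02838 + 0.01854 = 0.04692 L, so [F-] = 0.007112/0.04692 = 0.1516 M.
Kb = Kw/Ka = 1.0e-14 / 6.8 x 10^-4 = 1.47e-11.
[OH^-] = sqrt(Kb x [F-]) = sqrt(1.47e-11 x 0.1516) = 1.49e-6 M.
pOH = 5.83, so pH = 14.00 - 5.83 = 8.17.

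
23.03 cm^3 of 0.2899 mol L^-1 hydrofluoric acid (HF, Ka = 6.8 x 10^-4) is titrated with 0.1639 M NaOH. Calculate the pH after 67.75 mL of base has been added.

n(acid) = 0.2899 x 0.02303 = 0.006676 mol; n(NaOH) added = 0.1639 x 0.06775 = 0.01110 mol.
Base is in excess by 0.01110 - 0.006676 = 0.004428 mol in a total volume of 0.09078 L.
[OH^-] = 0.004428/0.09078 = 0.04878 M, so pOH = 1.31 and pH = 14.00 - 1.31 = 12.69.

12.69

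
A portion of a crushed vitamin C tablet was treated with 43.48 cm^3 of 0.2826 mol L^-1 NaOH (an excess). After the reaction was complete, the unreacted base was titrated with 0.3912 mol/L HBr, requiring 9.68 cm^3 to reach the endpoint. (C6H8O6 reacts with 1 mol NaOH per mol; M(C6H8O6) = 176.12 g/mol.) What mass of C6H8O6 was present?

Total n(NaOH) added = 0.2826 x 0.04348 = 0.01229 mol.
n(HBr) used = 0.3912 x 0.009680 = 0.003787 mol, which equals the excess n(NaOH).
So n(NaOH) consumed by the sample = 0.01229 - 0.003787 = 0.008501 mol.
n(C6H8O6) = 0.008501 / 1 = 0.008501 mol.
mass = 0.008501 mol x 176.12 g/mol = 1.50 g.

1.50 g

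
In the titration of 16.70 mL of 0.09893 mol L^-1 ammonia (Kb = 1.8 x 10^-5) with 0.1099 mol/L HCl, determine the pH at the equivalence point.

5.27

n(NH3) = 0.09893 x 0.01670 = 0.001652 mol; V(HCl) at equivalence = 0.001652/0.1099 = 0.01503 L.
At equivalence the base is fully converted to NH4+; total volume = 0.03173 L, so [NH4+] = 0.001652/0.03173 = 0.05206 M.
Ka(NH4+) = Kw/Kb = 1.0e-14 / 1.8 x 10^-5 = 5.56e-10.
[H^+] = sqrt(Ka x [NH4+]) = sqrt(5.56e-10 x 0.05206) = 5.38e-6 M.
pH = -log(5.38e-6) = 5.27.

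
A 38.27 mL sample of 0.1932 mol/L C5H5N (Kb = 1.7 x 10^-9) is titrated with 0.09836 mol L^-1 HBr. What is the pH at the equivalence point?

n(C5H5N) = 0.1932 x 0.03827 = 0.007394 mol; V(HBr) at equivalence = 0.007394/0.09836 = 0.07517 L.
At equivalence the base is fully converted to C5H5NH+; total volume = 0.1134 L, so [C5H5NH+] = 0.007394/0.1134 = 0.06518 M.
Ka(C5H5NH+) = Kw/Kb = 1.0e-14 / 1.7 x 10^-9 = 5.88e-6.
[H^+] = sqrt(Ka x [C5H5NH+]) = sqrt(5.88e-6 x 0.06518) = 0.000619 M.
pH = -log(0.000619) = 3.21.

3.21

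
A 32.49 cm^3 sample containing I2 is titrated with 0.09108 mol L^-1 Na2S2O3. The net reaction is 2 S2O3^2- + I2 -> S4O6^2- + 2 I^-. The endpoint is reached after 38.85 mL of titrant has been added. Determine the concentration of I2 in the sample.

n(Na2S2O3) = 0.09108 x 0.03885 = 0.003538 mol.
From the balanced equation, 2 mol Na2S2O3 reacts with 1 mol I2, so n(I2) = 0.003538 x 1/2 = 0.001769 mol.
[I2] = 0.001769 / 0.03249 L = 0.0545 M.

0.0545 M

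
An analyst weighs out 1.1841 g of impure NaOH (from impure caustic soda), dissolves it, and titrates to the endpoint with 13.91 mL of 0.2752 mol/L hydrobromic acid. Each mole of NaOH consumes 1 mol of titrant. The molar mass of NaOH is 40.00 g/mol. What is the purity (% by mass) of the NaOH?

n(HBr) = 0.2752 x 0.01391 = 0.003828 mol.
n(NaOH) = 0.003828 / 1 = 0.003828 mol.
mass of NaOH = 0.003828 x 40.00 = 0.1531 g.
% purity = 0.1531 / 1.1841 x 100 = 12.9%.

12.9%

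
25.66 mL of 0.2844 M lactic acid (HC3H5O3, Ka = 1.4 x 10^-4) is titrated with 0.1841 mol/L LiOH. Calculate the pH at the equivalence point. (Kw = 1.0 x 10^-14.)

n(HC3H5O3) = 0.2844 x 0.02566 = 0.007298 mol; V(LiOH) at equivalence = 0.007298/0.1841 = 0.03964 L.
At equivalence all the acid is converted to C3H5O3-; total volume = 0.02566 + 0.03964 = 0.06530 L, so [C3H5O3-] = 0.007298/0.06530 = 0.1118 M.
Kb = Kw/Ka = 1.0e-14 / 1.4 x 10^-4 = 7.14e-11.
[OH^-] = sqrt(Kb x [C3H5O3-]) = sqrt(7.14e-11 x 0.1118) = 2.83e-6 M.
pOH = 5.55, so pH = 14.00 - 5.55 = 8.45.

8.45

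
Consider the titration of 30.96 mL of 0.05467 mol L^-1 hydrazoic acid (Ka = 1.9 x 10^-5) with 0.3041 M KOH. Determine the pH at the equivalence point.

n(HN3) = 0.05467 x 0.03096 = 0.001693 mol; V(KOH) at equivalence = 0.001693/0.3041 = 0.005566 L.
At equivalence all the acid is converted to N3-; total volume = 0.03096 + 0.005566 = 0.03653 L, so [N3-] = 0.001693/0.03653 = 0.04634 M.
Kb = Kw/Ka = 1.0e-14 / 1.9 x 10^-5 = 5.26e-10.
[OH^-] = sqrt(Kb x [N3-]) = sqrt(5.26e-10 x 0.04634) = 4.94e-6 M.
pOH = 5.31, so pH = 14.00 - 5.31 = 8.69.

8.69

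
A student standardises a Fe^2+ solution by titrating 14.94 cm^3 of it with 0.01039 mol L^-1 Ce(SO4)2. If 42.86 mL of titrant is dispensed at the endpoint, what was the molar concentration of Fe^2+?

0.0298 M

n(Ce(SO4)2) = 0.01039 x 0.04286 = 0.0004453 mol.
From the balanced equation, 1 mol Ce(SO4)2 reacts with 1 mol Fe^2+, so n(Fe^2+) = 0.0004453 x 1/1 = 0.0004453 mol.
[Fe^2+] = 0.0004453 / 0.01494 L = 0.0298 M.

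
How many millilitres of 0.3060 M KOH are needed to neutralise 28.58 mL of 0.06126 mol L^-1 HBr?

5.72 mL

n(HBr) = 0.06126 mol/L x 0.02858 L = 0.001751 mol.
At equivalence n(KOH) = n(HBr) = 0.001751 mol.
V(KOH) = 0.001751 / 0.3060 = 0.005722 L = 5.72 mL.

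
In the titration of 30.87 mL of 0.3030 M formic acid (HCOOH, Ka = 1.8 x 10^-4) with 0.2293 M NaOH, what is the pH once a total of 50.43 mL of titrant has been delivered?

n(acid) = 0.3030 x 0.03087 = 0.009354 mol; n(NaOH) added = 0.2293 x 0.05043 = 0.01156 mol.
Base is in excess by 0.01156 - 0.009354 = 0.002210 mol in a total volume of 0.08130 L.
[OH^-] = 0.002210/0.08130 = 0.02718 M, so pOH = 1.57 and pH = 14.00 - 1.57 = 12.43.

12.43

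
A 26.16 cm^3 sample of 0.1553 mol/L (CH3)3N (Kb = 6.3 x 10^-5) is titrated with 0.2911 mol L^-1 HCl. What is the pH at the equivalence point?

5.40

n((CH3)3N) = 0.1553 x 0.02616 = 0.004063 mol; V(HCl) at equivalence = 0.004063/0.2911 = 0.01396 L.
At equivalence the base is fully converted to (CH3)3NH+; total volume = 0.04012 L, so [(CH3)3NH+] = 0.004063/0.04012 = 0.1013 M.
Ka((CH3)3NH+) = Kw/Kb = 1.0e-14 / 6.3 x 10^-5 = 1.59e-10.
[H^+] = sqrt(Ka x [(CH3)3NH+]) = sqrt(1.59e-10 x 0.1013) = 4.01e-6 M.
pH = -log(4.01e-6) = 5.40.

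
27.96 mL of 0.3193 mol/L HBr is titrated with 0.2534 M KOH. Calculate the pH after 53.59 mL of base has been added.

n(acid) = 0.3193 x 0.02796 = 0.008928 mol; n(KOH) added = 0.2534 x 0.05359 = 0.01358 mol.
Base is in excess by 0.01358 - 0.008928 = 0.004652 mol in a total volume of 0.08155 L.
[OH^-] = 0.004652/0.08155 = 0.05705 M, so pOH = 1.24 and pH = 14.00 - 1.24 = 12.76.

12.76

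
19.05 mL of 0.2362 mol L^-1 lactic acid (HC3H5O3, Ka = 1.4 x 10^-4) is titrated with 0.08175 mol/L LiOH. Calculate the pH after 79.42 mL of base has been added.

n(acid) = 0.2362 x 0.01905 = 0.004500 mol; n(LiOH) added = 0.08175 x 0.07942 = 0.006493 mol.
Base is in excess by 0.006493 - 0.004500 = 0.001993 mol in a total volume of 0.09847 L.
[OH^-] = 0.001993/0.09847 = 0.02024 M, so pOH = 1.69 and pH = 14.00 - 1.69 = 12.31.

12.31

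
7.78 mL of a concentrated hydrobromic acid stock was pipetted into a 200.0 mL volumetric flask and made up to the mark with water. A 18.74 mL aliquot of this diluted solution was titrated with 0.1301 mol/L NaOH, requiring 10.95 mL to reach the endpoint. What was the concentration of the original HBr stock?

1.95 M

n(NaOH) = 0.1301 x 0.01095 = 0.001425 mol.
n(HBr) in the aliquot = 0.001425 mol.
[diluted HBr] = 0.001425 / 0.01874 = 0.07602 M.
Dilution factor = 200.0/7.780 = 25.71, so [stock] = 0.07602 x 25.71 = 1.95 M.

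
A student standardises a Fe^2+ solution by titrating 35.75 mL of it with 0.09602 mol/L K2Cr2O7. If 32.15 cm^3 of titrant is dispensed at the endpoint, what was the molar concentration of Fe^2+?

n(K2Cr2O7) = 0.09602 x 0.03215 = 0.003087 mol.
From the balanced equation, 1 mol K2Cr2O7 reacts with 6 mol Fe^2+, so n(Fe^2+) = 0.003087 x 6/1 = 0.01852 mol.
[Fe^2+] = 0.01852 / 0.03575 L = 0.518 M.

0.518 M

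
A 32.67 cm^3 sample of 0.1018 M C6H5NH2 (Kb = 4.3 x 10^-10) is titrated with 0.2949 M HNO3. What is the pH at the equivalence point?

2.88

n(C6H5NH2) = 0.1018 x 0.03267 = 0.003326 mol; V(HNO3) at equivalence = 0.003326/0.2949 = 0.01128 L.
At equivalence the base is fully converted to C6H5NH3+; total volume = 0.04395 L, so [C6H5NH3+] = 0.003326/0.04395 = 0.07568 M.
Ka(C6H5NH3+) = Kw/Kb = 1.0e-14 / 4.3 x 10^-10 = 2.33e-5.
[H^+] = sqrt(Ka x [C6H5NH3+]) = sqrt(2.33e-5 x 0.07568) = 0.00133 M.
pH = -log(0.00133) = 2.88.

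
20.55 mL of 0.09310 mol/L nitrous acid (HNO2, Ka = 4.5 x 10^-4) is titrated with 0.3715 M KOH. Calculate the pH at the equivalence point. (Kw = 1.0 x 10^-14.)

8.11

n(HNO2) = 0.09310 x 0.02055 = 0.001913 mol; V(KOH) at equivalence = 0.001913/0.3715 = 0.005150 L.
At equivalence all the acid is converted to NO2-; total volume = 0.02055 + 0.005150 = 0.02570 L, so [NO2-] = 0.001913/0.02570 = 0.07444 M.
Kb = Kw/Ka = 1.0e-14 / 4.5 x 10^-4 = 2.22e-11.
[OH^-] = sqrt(Kb x [NO2-]) = sqrt(2.22e-11 x 0.07444) = 1.29e-6 M.
pOH = 5.89, so pH = 14.00 - 5.89 = 8.11.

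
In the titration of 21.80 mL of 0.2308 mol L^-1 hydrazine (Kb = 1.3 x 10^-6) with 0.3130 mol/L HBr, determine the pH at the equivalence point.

n(N2H4) = 0.2308 x 0.02180 = 0.005031 mol; V(HBr) at equivalence = 0.005031/0.3130 = 0.01607 L.
At equivalence the base is fully converted to N2H5+; total volume = 0.03787 L, so [N2H5+] = 0.005031/0.03787 = 0.1328 M.
Ka(N2H5+) = Kw/Kb = 1.0e-14 / 1.3 x 10^-6 = 7.69e-9.
[H^+] = sqrt(Ka x [N2H5+]) = sqrt(7.69e-9 x 0.1328) = 3.20e-5 M.
pH = -log(3.20e-5) = 4.50.

4.50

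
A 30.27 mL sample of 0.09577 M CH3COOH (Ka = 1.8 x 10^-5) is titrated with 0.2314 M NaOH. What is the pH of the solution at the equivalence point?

n(CH3COOH) = 0.09577 x 0.03027 = 0.002899 mol; V(NaOH) at equivalence = 0.002899/0.2314 = 0.01253 L.
At equivalence all the acid is converted to CH3COO-; total volume = 0.03027 + 0.01253 = 0.04280 L, so [CH3COO-] = 0.002899/0.04280 = 0.06774 M.
Kb = Kw/Ka = 1.0e-14 / 1.8 x 10^-5 = 5.56e-10.
[OH^-] = sqrt(Kb x [CH3COO-]) = sqrt(5.56e-10 x 0.06774) = 6.13e-6 M.
pOH = 5.21, so pH = 14.00 - 5.21 = 8.79.

8.79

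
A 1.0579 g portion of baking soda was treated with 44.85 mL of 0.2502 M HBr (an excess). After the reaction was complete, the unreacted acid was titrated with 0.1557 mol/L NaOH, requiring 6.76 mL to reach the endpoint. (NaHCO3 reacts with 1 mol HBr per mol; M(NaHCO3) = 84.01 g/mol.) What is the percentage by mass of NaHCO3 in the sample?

Total n(HBr) added = 0.2502 x 0.04485 = 0.01122 mol.
n(NaOH) used = 0.1557 x 0.006760 = 0.001053 mol, which equals the excess n(HBr).
So n(HBr) consumed by the sample = 0.01122 - 0.001053 = 0.01017 mol.
n(NaHCO3) = 0.01017 / 1 = 0.01017 mol.
mass NaHCO3 = 0.01017 x 84.01 = 0.8543 g, so %NaHCO3 = 0.8543/1.0579 x 100 = 80.8%.

80.8%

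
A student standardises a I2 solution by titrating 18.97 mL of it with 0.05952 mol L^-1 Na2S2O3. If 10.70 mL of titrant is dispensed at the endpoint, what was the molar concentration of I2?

n(Na2S2O3) = 0.05952 x 0.01070 = 0.0006369 mol.
From the balanced equation, 2 mol Na2S2O3 reacts with 1 mol I2, so n(I2) = 0.0006369 x 1/2 = 0.0003184 mol.
[I2] = 0.0003184 / 0.01897 L = 0.0168 M.

0.0168 M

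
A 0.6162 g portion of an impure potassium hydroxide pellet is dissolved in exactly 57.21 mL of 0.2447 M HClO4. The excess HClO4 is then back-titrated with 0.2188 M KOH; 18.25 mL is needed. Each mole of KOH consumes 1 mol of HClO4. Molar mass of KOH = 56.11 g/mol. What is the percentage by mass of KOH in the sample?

Total n(HClO4) added = 0.2447 x 0.05721 = 0.01400 mol.
n(KOH) used = 0.2188 x 0.01825 = 0.003993 mol, which equals the excess n(HClO4).
So n(HClO4) consumed by the sample = 0.01400 - 0.003993 = 0.01001 mol.
n(KOH) = 0.01001 / 1 = 0.01001 mol.
mass KOH = 0.01001 x 56.11 = 0.5614 g, so %KOH = 0.5614/0.6162 x 100 = 91.1%.

91.1%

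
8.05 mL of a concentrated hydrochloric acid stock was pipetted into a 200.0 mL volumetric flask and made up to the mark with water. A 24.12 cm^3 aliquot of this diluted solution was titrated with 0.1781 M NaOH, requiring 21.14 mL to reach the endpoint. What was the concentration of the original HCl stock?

3.88 M

n(NaOH) = 0.1781 x 0.02114 = 0.003765 mol.
n(HCl) in the aliquot = 0.003765 mol.
[diluted HCl] = 0.003765 / 0.02412 = 0.1561 M.
Dilution factor = 200.0/8.050 = 24.84, so [stock] = 0.1561 x 24.84 = 3.88 M.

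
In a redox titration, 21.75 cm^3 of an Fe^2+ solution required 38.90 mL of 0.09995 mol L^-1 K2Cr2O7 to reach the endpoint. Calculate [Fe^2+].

n(K2Cr2O7) = 0.09995 x 0.03890 = 0.003888 mol.
From the balanced equation, 1 mol K2Cr2O7 reacts with 6 mol Fe^2+, so n(Fe^2+) = 0.003888 x 6/1 = 0.02333 mol.
[Fe^2+] = 0.02333 / 0.02175 L = 1.07 M.

1.07 M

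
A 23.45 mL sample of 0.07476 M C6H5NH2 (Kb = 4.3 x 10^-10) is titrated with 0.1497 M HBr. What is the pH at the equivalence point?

n(C6H5NH2) = 0.07476 x 0.02345 = 0.001753 mol; V(HBr) at equivalence = 0.001753/0.1497 = 0.01171 L.
At equivalence the base is fully converted to C6H5NH3+; total volume = 0.03516 L, so [C6H5NH3+] = 0.001753/0.03516 = 0.04986 M.
Ka(C6H5NH3+) = Kw/Kb = 1.0e-14 / 4.3 x 10^-10 = 2.33e-5.
[H^+] = sqrt(Ka x [C6H5NH3+]) = sqrt(2.33e-5 x 0.04986) = 0.00108 M.
pH = -log(0.00108) = 2.97.

2.97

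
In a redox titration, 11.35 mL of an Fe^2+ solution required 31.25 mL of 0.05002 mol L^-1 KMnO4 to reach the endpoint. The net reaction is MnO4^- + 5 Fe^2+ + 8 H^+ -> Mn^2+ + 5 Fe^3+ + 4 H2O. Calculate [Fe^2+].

n(KMnO4) = 0.05002 x 0.03125 = 0.001563 mol.
From the balanced equation, 1 mol KMnO4 reacts with 5 mol Fe^2+, so n(Fe^2+) = 0.001563 x 5/1 = 0.007816 mol.
[Fe^2+] = 0.007816 / 0.01135 L = 0.689 M.

0.689 M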